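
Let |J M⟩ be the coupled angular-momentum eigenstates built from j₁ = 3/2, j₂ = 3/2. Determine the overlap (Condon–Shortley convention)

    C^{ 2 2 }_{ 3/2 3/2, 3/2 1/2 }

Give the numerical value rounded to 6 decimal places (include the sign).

√[5·1!2!2!/6! · 3!0!2!1!4!0!] = √(8)
  +(−1)^0/∏(0,1,0,2,2,0)! = 1/4  (running 1/4)
⟨..|..⟩ = √(8)·(1/4) = +0.707107

+0.707107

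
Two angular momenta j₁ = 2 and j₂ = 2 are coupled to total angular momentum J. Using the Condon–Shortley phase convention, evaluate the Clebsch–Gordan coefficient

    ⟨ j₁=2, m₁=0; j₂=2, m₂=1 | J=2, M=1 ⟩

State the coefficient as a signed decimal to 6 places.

j₁+j₂−J=2  J+j₁−j₂=2  J−j₁+j₂=2  j₁+j₂+J+1=7
(j₁±m₁, j₂±m₂, J±M) = (2,2,3,1,3,1)
P² = 8/7
sum k=1..2:
  [1] −1/2 = -1/2
  [2] +1/4 = 1/4
S = -1/4
C² = P²·S² = 1/14 ; C = -0.267261

−√(1/14) = -0.267261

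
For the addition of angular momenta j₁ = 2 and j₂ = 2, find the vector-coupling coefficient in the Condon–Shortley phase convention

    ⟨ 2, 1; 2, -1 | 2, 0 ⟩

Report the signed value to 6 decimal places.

j₁+j₂−J=2  J+j₁−j₂=2  J−j₁+j₂=2  j₁+j₂+J+1=7
(j₁±m₁, j₂±m₂, J±M) = (3,1,1,3,2,2)
P² = 8/7
sum k=0..1:
  [0] +1/2 = 1/2
  [1] −1/4 = -1/4
S = 1/4
C² = P²·S² = 1/14 ; C = +0.267261

+0.267261  (= +√(1/14))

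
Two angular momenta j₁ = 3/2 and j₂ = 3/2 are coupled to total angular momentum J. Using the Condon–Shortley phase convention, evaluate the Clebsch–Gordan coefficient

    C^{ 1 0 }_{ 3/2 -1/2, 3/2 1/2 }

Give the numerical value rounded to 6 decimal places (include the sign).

√[3·2!1!1!/5! · 1!2!2!1!1!1!] = √(1/5)
  +(−1)^1/∏(1,1,1,1,0,0)! = -1  (running -1)
  +(−1)^2/∏(2,0,0,0,1,1)! = 1/2  (running -1/2)
⟨..|..⟩ = √(1/5)·(-1/2) = -0.223607

-0.223607  (= −√(1/20))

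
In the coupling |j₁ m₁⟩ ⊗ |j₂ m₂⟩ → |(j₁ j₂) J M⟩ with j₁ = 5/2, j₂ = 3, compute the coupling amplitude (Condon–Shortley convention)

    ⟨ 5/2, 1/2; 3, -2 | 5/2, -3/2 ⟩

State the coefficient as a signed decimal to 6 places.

−√(1/14) ≈ -0.267261

√[6·3!2!3!/9! · 3!2!1!5!1!4!] = √(288/7)
  +(−1)^0/∏(0,3,2,1,0,2)! = 1/24  (running 1/24)
  +(−1)^1/∏(1,2,1,0,1,3)! = -1/12  (running -1/24)
⟨..|..⟩ = √(288/7)·(-1/24) = -0.267261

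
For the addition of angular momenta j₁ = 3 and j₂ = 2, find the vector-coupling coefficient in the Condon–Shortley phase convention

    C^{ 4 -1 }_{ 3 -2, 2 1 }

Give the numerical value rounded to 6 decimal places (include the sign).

−√(7/20) ≈ -0.591608

j₁+j₂−J=1  J+j₁−j₂=5  J−j₁+j₂=3  j₁+j₂+J+1=10
(j₁±m₁, j₂±m₂, J±M) = (1,5,3,1,3,5)
P² = 6480/7
sum k=0..1:
  [0] +1/720 = 1/720
  [1] −1/48 = -1/48
S = -7/360
C² = P²·S² = 7/20 ; C = -0.591608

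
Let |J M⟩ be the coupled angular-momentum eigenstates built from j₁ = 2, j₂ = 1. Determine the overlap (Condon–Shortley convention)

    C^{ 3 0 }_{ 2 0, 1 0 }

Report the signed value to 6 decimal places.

+0.774597

triangle: 0!×4!×2!/7! = 48/5040
(j±m)!: 2!×2!×1!×1!×3!×3! = 144
prefactor² = (2J+1)×Δ×N² = 48/5
  k=0: +1/(0!×0!×2!×1!×2!×1!) = 1/4
Σ = 1/4  ⇒  CG² = 48/5×1/4² = 3/5
CG = +√(3/5) = +0.774597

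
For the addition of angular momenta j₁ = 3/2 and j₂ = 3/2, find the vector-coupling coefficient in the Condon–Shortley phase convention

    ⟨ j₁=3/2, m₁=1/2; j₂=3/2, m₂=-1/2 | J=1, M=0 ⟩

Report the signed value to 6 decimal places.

-0.223607

j₁+j₂−J=2  J+j₁−j₂=1  J−j₁+j₂=1  j₁+j₂+J+1=5
(j₁±m₁, j₂±m₂, J±M) = (2,1,1,2,1,1)
P² = 1/5
sum k=0..1:
  [0] +1/2 = 1/2
  [1] −1/1 = -1
S = -1/2
C² = P²·S² = 1/20 ; C = -0.223607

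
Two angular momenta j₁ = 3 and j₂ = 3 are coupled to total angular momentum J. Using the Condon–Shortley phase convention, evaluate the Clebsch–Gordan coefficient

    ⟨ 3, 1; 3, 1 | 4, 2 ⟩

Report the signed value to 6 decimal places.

triangle: 2!·4!·4!/11! = 1152/39916800
(j±m)!: 4!·2!·4!·2!·6!·2! = 3317760
prefactor² = (2J+1)·Δ·N² = 331776/385
  k=0: +1/(0!·2!·2!·4!·2!·0!) = 1/192
  k=1: −1/(1!·1!·1!·3!·3!·1!) = -1/36
  k=2: +1/(2!·0!·0!·2!·4!·2!) = 1/192
Σ = -5/288  ⇒  CG² = 331776/385·(-5/288)² = 20/77
CG = −√(20/77) = -0.509647

-0.509647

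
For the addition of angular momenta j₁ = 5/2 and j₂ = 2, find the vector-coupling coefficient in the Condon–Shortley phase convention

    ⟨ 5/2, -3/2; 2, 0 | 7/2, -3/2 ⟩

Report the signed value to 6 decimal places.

triangle: 1!·4!·3!/9! = 144/362880
(j±m)!: 1!·4!·2!·2!·2!·5! = 23040
prefactor² = (2J+1)·Δ·N² = 512/7
  k=0: +1/(0!·1!·4!·2!·0!·1!) = 1/48
  k=1: −1/(1!·0!·3!·1!·1!·2!) = -1/12
Σ = -1/16  ⇒  CG² = 512/7·(-1/16)² = 2/7
CG = −√(2/7) = -0.534522

-0.534522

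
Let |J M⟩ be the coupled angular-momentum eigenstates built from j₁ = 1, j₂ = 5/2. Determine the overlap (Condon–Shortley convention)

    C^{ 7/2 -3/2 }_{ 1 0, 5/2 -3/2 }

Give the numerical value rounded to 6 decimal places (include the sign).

triangle: 0!×2!×5!/8! = 240/40320
(j±m)!: 1!×1!×1!×4!×2!×5! = 5760
prefactor² = (2J+1)×Δ×N² = 1920/7
  k=0: +1/(0!×0!×1!×1!×1!×4!) = 1/24
Σ = 1/24  ⇒  CG² = 1920/7×1/24² = 10/21
CG = +√(10/21) = +0.690066

+0.690066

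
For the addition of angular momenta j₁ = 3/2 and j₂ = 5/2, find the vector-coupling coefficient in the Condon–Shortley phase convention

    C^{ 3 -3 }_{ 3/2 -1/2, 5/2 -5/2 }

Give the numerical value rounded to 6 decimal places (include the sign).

√[7·1!2!4!/8! · 1!2!0!5!0!6!] = √(1440)
  +(−1)^0/∏(0,1,2,0,0,4)! = 1/48  (running 1/48)
⟨..|..⟩ = √(1440)·(1/48) = +0.790569

+0.790569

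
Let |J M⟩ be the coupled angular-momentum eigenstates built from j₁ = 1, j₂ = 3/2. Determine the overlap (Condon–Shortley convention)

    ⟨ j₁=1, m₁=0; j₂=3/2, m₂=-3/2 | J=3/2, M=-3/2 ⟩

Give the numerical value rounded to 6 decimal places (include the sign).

+√(3/5) ≈ +0.774597

√[4·1!1!2!/5! · 1!1!0!3!0!3!] = √(12/5)
  +(−1)^0/∏(0,1,1,0,0,2)! = 1/2  (running 1/2)
⟨..|..⟩ = √(12/5)·(1/2) = +0.774597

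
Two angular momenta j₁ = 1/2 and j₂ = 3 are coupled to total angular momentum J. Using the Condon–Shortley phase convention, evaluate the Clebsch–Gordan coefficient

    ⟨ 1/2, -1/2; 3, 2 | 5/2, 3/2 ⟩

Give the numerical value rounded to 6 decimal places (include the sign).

-0.845154

j₁+j₂−J=1  J+j₁−j₂=0  J−j₁+j₂=5  j₁+j₂+J+1=7
(j₁±m₁, j₂±m₂, J±M) = (0,1,5,1,4,1)
P² = 2880/7
sum k=1..1:
  [1] −1/24 = -1/24
S = -1/24
C² = P²·S² = 5/7 ; C = -0.845154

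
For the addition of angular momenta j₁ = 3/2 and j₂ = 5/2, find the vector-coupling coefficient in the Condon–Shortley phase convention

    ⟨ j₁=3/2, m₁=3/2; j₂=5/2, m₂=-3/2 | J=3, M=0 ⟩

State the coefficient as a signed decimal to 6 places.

j₁+j₂−J=1  J+j₁−j₂=2  J−j₁+j₂=4  j₁+j₂+J+1=8
(j₁±m₁, j₂±m₂, J±M) = (3,0,1,4,3,3)
P² = 216/5
sum k=0..0:
  [0] +1/12 = 1/12
S = 1/12
C² = P²·S² = 3/10 ; C = +0.547723

+√(3/10) = +0.547723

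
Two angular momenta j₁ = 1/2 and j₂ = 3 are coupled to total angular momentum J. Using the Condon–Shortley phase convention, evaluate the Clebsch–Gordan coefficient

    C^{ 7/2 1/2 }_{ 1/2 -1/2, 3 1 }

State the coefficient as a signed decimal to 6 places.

triangle: 0!×1!×6!/8! = 720/40320
(j±m)!: 0!×1!×4!×2!×4!×3! = 6912
prefactor² = (2J+1)×Δ×N² = 6912/7
  k=0: +1/(0!×0!×1!×4!×0!×2!) = 1/48
Σ = 1/48  ⇒  CG² = 6912/7×1/48² = 3/7
CG = +√(3/7) = +0.654654

+√(3/7) ≈ +0.654654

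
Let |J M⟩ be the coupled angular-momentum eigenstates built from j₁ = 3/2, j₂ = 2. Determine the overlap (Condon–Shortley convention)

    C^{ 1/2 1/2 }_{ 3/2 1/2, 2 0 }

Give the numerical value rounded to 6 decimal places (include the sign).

j₁+j₂−J=3  J+j₁−j₂=0  J−j₁+j₂=1  j₁+j₂+J+1=5
(j₁±m₁, j₂±m₂, J±M) = (2,1,2,2,1,0)
P² = 4/5
sum k=1..1:
  [1] −1/2 = -1/2
S = -1/2
C² = P²·S² = 1/5 ; C = -0.447214

−√(1/5) = -0.447214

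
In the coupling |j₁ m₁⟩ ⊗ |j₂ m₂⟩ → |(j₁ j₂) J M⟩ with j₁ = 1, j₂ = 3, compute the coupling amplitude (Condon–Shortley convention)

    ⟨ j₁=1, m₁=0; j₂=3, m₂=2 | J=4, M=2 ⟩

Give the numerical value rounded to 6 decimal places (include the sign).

j₁+j₂−J=0  J+j₁−j₂=2  J−j₁+j₂=6  j₁+j₂+J+1=9
(j₁±m₁, j₂±m₂, J±M) = (1,1,5,1,6,2)
P² = 43200/7
sum k=0..0:
  [0] +1/120 = 1/120
S = 1/120
C² = P²·S² = 3/7 ; C = +0.654654

+√(3/7) = +0.654654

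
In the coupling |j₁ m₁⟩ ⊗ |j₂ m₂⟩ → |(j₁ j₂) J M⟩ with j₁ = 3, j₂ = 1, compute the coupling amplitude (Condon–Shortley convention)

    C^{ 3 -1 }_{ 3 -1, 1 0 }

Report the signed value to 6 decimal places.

j₁+j₂−J=1  J+j₁−j₂=5  J−j₁+j₂=1  j₁+j₂+J+1=8
(j₁±m₁, j₂±m₂, J±M) = (2,4,1,1,2,4)
P² = 48
sum k=0..1:
  [0] +1/24 = 1/24
  [1] −1/12 = -1/12
S = -1/24
C² = P²·S² = 1/12 ; C = -0.288675

−√(1/12) = -0.288675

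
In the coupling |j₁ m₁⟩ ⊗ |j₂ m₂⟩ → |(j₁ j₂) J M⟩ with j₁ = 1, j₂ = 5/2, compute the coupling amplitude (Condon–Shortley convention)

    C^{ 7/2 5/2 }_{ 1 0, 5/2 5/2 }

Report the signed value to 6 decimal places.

√[8·0!2!5!/8! · 1!1!5!0!6!1!] = √(28800/7)
  +(−1)^0/∏(0,0,1,5,1,0)! = 1/120  (running 1/120)
⟨..|..⟩ = √(28800/7)·(1/120) = +0.534522

+0.534522  (= +√(2/7))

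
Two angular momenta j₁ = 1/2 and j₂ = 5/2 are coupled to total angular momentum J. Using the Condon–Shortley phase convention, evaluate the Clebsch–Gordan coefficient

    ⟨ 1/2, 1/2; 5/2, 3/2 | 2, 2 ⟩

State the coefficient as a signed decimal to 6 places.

+√(1/6) = +0.408248

triangle: 1!×0!×4!/6! = 24/720
(j±m)!: 1!×0!×4!×1!×4!×0! = 576
prefactor² = (2J+1)×Δ×N² = 96
  k=0: +1/(0!×1!×0!×4!×0!×0!) = 1/24
Σ = 1/24  ⇒  CG² = 96×1/24² = 1/6
CG = +√(1/6) = +0.408248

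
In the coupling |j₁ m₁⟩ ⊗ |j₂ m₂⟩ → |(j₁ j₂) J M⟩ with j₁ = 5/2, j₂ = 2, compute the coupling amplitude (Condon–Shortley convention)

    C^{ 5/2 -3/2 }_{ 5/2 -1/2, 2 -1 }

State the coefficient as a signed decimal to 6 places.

j₁+j₂−J=2  J+j₁−j₂=3  J−j₁+j₂=2  j₁+j₂+J+1=8
(j₁±m₁, j₂±m₂, J±M) = (2,3,1,3,1,4)
P² = 216/35
sum k=0..1:
  [0] +1/12 = 1/12
  [1] −1/4 = -1/4
S = -1/6
C² = P²·S² = 6/35 ; C = -0.414039

−√(6/35) ≈ -0.414039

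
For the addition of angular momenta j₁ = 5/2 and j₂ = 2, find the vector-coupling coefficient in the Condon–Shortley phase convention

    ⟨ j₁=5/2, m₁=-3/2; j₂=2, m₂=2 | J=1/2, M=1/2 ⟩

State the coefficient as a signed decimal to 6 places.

+0.258199  (= +√(1/15))

j₁+j₂−J=4  J+j₁−j₂=1  J−j₁+j₂=0  j₁+j₂+J+1=6
(j₁±m₁, j₂±m₂, J±M) = (1,4,4,0,1,0)
P² = 192/5
sum k=4..4:
  [4] +1/24 = 1/24
S = 1/24
C² = P²·S² = 1/15 ; C = +0.258199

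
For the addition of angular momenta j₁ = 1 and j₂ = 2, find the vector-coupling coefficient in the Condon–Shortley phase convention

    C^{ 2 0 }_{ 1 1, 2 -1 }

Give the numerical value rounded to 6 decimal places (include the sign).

triangle: 1!*1!*3!/6! = 6/720
(j±m)!: 2!*0!*1!*3!*2!*2! = 48
prefactor² = (2J+1)*Δ*N² = 2
  k=0: +1/(0!*1!*0!*1!*1!*2!) = 1/2
Σ = 1/2  ⇒  CG² = 2*1/2² = 1/2
CG = +√(1/2) = +0.707107

+0.707107  (= +√(1/2))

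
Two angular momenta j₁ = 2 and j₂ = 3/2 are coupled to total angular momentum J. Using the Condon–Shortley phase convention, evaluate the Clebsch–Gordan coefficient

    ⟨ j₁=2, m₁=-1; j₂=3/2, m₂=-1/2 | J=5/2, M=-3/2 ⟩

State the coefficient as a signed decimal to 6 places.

√[6·1!3!2!/7! · 1!3!1!2!1!4!] = √(144/35)
  +(−1)^0/∏(0,1,3,1,0,1)! = 1/6  (running 1/6)
  +(−1)^1/∏(1,0,2,0,1,2)! = -1/4  (running -1/12)
⟨..|..⟩ = √(144/35)·(-1/12) = -0.169031

-0.169031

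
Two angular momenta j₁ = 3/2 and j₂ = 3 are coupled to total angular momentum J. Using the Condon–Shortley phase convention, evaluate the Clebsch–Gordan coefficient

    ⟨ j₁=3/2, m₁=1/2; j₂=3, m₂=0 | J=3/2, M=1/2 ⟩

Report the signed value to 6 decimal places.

−√(9/35) ≈ -0.507093

j₁+j₂−J=3  J+j₁−j₂=0  J−j₁+j₂=3  j₁+j₂+J+1=7
(j₁±m₁, j₂±m₂, J±M) = (2,1,3,3,2,1)
P² = 144/35
sum k=1..1:
  [1] −1/4 = -1/4
S = -1/4
C² = P²·S² = 9/35 ; C = -0.507093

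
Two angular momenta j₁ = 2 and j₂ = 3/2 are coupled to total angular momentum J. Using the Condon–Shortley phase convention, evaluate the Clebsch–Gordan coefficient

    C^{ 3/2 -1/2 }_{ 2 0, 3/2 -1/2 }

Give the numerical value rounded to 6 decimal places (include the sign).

√[4·2!2!1!/6! · 2!2!1!2!1!2!] = √(16/45)
  +(−1)^0/∏(0,2,2,1,0,0)! = 1/4  (running 1/4)
  +(−1)^1/∏(1,1,1,0,1,1)! = -1  (running -3/4)
⟨..|..⟩ = √(16/45)·(-3/4) = -0.447214

−√(1/5) = -0.447214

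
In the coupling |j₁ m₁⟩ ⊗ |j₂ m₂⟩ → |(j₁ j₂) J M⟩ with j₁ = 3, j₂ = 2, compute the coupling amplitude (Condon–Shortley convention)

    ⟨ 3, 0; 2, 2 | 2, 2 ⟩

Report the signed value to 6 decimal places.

−√(1/14) = -0.267261

triangle: 3!*3!*1!/8! = 36/40320
(j±m)!: 3!*3!*4!*0!*4!*0! = 20736
prefactor² = (2J+1)*Δ*N² = 648/7
  k=3: −1/(3!*0!*0!*1!*3!*0!) = -1/36
Σ = -1/36  ⇒  CG² = 648/7*(-1/36)² = 1/14
CG = −√(1/14) = -0.267261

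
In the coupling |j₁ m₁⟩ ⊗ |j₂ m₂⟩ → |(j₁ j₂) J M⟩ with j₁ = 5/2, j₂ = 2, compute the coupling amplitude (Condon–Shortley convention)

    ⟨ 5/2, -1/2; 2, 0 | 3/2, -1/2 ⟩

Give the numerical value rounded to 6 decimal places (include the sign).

+0.239046  (= +√(2/35))

√[4·3!2!1!/7! · 2!3!2!2!1!2!] = √(32/35)
  +(−1)^1/∏(1,2,2,1,0,0)! = -1/4  (running -1/4)
  +(−1)^2/∏(2,1,1,0,1,1)! = 1/2  (running 1/4)
⟨..|..⟩ = √(32/35)·(1/4) = +0.239046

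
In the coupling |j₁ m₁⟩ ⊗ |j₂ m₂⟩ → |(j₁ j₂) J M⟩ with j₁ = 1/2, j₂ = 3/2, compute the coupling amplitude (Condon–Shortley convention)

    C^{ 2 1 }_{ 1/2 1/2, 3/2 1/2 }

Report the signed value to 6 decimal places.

+0.866025  (= +√(3/4))

√[5·0!1!3!/5! · 1!0!2!1!3!1!] = √(3)
  +(−1)^0/∏(0,0,0,2,1,1)! = 1/2  (running 1/2)
⟨..|..⟩ = √(3)·(1/2) = +0.866025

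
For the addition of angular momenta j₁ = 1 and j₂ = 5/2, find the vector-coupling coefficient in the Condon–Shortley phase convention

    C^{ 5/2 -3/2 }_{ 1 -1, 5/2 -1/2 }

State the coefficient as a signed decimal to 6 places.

−√(16/35) = -0.676123

triangle: 1!·1!·4!/7! = 24/5040
(j±m)!: 0!·2!·2!·3!·1!·4! = 576
prefactor² = (2J+1)·Δ·N² = 576/35
  k=1: −1/(1!·0!·1!·1!·0!·3!) = -1/6
Σ = -1/6  ⇒  CG² = 576/35·(-1/6)² = 16/35
CG = −√(16/35) = -0.676123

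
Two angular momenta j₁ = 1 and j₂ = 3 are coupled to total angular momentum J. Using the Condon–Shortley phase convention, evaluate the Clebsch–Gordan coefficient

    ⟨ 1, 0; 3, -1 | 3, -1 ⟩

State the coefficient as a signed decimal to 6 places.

j₁+j₂−J=1  J+j₁−j₂=1  J−j₁+j₂=5  j₁+j₂+J+1=8
(j₁±m₁, j₂±m₂, J±M) = (1,1,2,4,2,4)
P² = 48
sum k=0..1:
  [0] +1/12 = 1/12
  [1] −1/24 = -1/24
S = 1/24
C² = P²·S² = 1/12 ; C = +0.288675

+0.288675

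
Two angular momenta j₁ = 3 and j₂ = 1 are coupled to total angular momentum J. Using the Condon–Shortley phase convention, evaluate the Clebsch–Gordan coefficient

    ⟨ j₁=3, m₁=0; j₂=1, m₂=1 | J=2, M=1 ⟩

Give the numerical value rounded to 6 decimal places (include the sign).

+√(1/7) = +0.377964

j₁+j₂−J=2  J+j₁−j₂=4  J−j₁+j₂=0  j₁+j₂+J+1=7
(j₁±m₁, j₂±m₂, J±M) = (3,3,2,0,3,1)
P² = 144/7
sum k=2..2:
  [2] +1/12 = 1/12
S = 1/12
C² = P²·S² = 1/7 ; C = +0.377964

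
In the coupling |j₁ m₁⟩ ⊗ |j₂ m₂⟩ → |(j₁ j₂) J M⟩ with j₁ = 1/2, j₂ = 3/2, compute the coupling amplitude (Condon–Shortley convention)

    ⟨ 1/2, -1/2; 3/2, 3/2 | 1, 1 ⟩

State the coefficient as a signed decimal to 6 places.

−√(3/4) ≈ -0.866025

√[3·1!0!2!/4! · 0!1!3!0!2!0!] = √(3)
  +(−1)^1/∏(1,0,0,2,0,0)! = -1/2  (running -1/2)
⟨..|..⟩ = √(3)·(-1/2) = -0.866025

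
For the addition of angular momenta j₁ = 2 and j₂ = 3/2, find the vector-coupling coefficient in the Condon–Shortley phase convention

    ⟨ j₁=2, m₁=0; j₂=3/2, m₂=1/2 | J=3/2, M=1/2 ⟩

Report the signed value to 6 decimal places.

triangle: 2!×2!×1!/6! = 4/720
(j±m)!: 2!×2!×2!×1!×2!×1! = 16
prefactor² = (2J+1)×Δ×N² = 16/45
  k=1: −1/(1!×1!×1!×1!×1!×0!) = -1
  k=2: +1/(2!×0!×0!×0!×2!×1!) = 1/4
Σ = -3/4  ⇒  CG² = 16/45×(-3/4)² = 1/5
CG = −√(1/5) = -0.447214

−√(1/5) ≈ -0.447214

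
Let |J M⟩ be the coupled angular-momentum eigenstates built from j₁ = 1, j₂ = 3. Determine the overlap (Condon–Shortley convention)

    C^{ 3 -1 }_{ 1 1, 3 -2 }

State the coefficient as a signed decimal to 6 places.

+√(5/12) = +0.645497

j₁+j₂−J=1  J+j₁−j₂=1  J−j₁+j₂=5  j₁+j₂+J+1=8
(j₁±m₁, j₂±m₂, J±M) = (2,0,1,5,2,4)
P² = 240
sum k=0..0:
  [0] +1/24 = 1/24
S = 1/24
C² = P²·S² = 5/12 ; C = +0.645497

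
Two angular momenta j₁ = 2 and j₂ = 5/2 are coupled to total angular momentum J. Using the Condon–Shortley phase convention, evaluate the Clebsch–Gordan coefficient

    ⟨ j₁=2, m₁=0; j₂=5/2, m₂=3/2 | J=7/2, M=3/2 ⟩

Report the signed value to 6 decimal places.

-0.534522  (= −√(2/7))

triangle: 1!*3!*4!/9! = 144/362880
(j±m)!: 2!*2!*4!*1!*5!*2! = 23040
prefactor² = (2J+1)*Δ*N² = 512/7
  k=0: +1/(0!*1!*2!*4!*1!*0!) = 1/48
  k=1: −1/(1!*0!*1!*3!*2!*1!) = -1/12
Σ = -1/16  ⇒  CG² = 512/7*(-1/16)² = 2/7
CG = −√(2/7) = -0.534522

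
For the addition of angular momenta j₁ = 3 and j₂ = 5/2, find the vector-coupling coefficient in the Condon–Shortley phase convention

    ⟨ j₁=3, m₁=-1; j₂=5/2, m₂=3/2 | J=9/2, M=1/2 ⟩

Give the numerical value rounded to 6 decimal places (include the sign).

−√(35/99) = -0.594588

√[10·1!5!4!/11! · 2!4!4!1!5!4!] = √(184320/77)
  +(−1)^0/∏(0,1,4,4,1,0)! = 1/576  (running 1/576)
  +(−1)^1/∏(1,0,3,3,2,1)! = -1/72  (running -7/576)
⟨..|..⟩ = √(184320/77)·(-7/576) = -0.594588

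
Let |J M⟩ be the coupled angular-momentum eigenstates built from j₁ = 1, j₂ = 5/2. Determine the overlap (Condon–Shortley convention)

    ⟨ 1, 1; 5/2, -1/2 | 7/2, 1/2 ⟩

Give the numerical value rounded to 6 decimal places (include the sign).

triangle: 0!·2!·5!/8! = 240/40320
(j±m)!: 2!·0!·2!·3!·4!·3! = 3456
prefactor² = (2J+1)·Δ·N² = 1152/7
  k=0: +1/(0!·0!·0!·2!·2!·3!) = 1/24
Σ = 1/24  ⇒  CG² = 1152/7·1/24² = 2/7
CG = +√(2/7) = +0.534522

+0.534522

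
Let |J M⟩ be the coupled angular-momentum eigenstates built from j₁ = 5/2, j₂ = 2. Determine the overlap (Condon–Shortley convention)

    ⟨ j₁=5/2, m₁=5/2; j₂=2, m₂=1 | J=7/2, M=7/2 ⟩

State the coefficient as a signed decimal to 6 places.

+0.745356  (= +√(5/9))

√[8·1!4!3!/9! · 5!0!3!1!7!0!] = √(11520)
  +(−1)^0/∏(0,1,0,3,4,0)! = 1/144  (running 1/144)
⟨..|..⟩ = √(11520)·(1/144) = +0.745356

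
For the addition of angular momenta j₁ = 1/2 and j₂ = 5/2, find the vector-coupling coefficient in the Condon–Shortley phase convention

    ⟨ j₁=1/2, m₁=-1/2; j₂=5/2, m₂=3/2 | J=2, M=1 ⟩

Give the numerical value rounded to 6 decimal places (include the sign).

−√(2/3) = -0.816497

j₁+j₂−J=1  J+j₁−j₂=0  J−j₁+j₂=4  j₁+j₂+J+1=6
(j₁±m₁, j₂±m₂, J±M) = (0,1,4,1,3,1)
P² = 24
sum k=1..1:
  [1] −1/6 = -1/6
S = -1/6
C² = P²·S² = 2/3 ; C = -0.816497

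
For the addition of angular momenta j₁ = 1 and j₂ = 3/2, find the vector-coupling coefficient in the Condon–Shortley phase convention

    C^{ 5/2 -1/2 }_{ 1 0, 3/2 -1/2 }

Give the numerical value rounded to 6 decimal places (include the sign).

triangle: 0!×2!×3!/6! = 12/720
(j±m)!: 1!×1!×1!×2!×2!×3! = 24
prefactor² = (2J+1)×Δ×N² = 12/5
  k=0: +1/(0!×0!×1!×1!×1!×2!) = 1/2
Σ = 1/2  ⇒  CG² = 12/5×1/2² = 3/5
CG = +√(3/5) = +0.774597

+√(3/5) = +0.774597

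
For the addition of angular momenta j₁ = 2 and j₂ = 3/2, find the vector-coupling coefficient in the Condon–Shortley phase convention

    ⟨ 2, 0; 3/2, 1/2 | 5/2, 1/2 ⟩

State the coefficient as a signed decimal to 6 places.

√[6·1!3!2!/7! · 2!2!2!1!3!2!] = √(48/35)
  +(−1)^0/∏(0,1,2,2,1,0)! = 1/4  (running 1/4)
  +(−1)^1/∏(1,0,1,1,2,1)! = -1/2  (running -1/4)
⟨..|..⟩ = √(48/35)·(-1/4) = -0.292770

−√(3/35) ≈ -0.292770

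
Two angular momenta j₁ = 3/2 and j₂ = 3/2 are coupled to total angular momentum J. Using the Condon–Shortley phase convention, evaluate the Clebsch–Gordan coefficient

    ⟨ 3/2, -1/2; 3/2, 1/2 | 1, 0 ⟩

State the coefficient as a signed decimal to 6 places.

−√(1/20) ≈ -0.223607

j₁+j₂−J=2  J+j₁−j₂=1  J−j₁+j₂=1  j₁+j₂+J+1=5
(j₁±m₁, j₂±m₂, J±M) = (1,2,2,1,1,1)
P² = 1/5
sum k=1..2:
  [1] −1/1 = -1
  [2] +1/2 = 1/2
S = -1/2
C² = P²·S² = 1/20 ; C = -0.223607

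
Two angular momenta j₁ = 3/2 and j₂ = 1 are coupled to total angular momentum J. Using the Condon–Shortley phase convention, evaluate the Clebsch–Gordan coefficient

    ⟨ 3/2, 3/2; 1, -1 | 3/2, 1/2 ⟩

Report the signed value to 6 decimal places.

j₁+j₂−J=1  J+j₁−j₂=2  J−j₁+j₂=1  j₁+j₂+J+1=5
(j₁±m₁, j₂±m₂, J±M) = (3,0,0,2,2,1)
P² = 8/5
sum k=0..0:
  [0] +1/2 = 1/2
S = 1/2
C² = P²·S² = 2/5 ; C = +0.632456

+0.632456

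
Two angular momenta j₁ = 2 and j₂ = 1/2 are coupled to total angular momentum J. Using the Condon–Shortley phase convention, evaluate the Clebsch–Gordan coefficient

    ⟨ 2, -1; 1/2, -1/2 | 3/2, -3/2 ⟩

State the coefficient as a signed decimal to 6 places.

+√(1/5) = +0.447214

√[4·1!3!0!/5! · 1!3!0!1!0!3!] = √(36/5)
  +(−1)^0/∏(0,1,3,0,0,0)! = 1/6  (running 1/6)
⟨..|..⟩ = √(36/5)·(1/6) = +0.447214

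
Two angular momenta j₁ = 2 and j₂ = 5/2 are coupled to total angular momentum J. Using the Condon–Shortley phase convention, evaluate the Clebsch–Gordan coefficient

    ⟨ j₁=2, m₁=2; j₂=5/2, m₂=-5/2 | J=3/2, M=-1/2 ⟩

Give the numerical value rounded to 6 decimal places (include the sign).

√[4·3!1!2!/7! · 4!0!0!5!1!2!] = √(384/7)
  +(−1)^0/∏(0,3,0,0,1,2)! = 1/12  (running 1/12)
⟨..|..⟩ = √(384/7)·(1/12) = +0.617213

+√(8/21) = +0.617213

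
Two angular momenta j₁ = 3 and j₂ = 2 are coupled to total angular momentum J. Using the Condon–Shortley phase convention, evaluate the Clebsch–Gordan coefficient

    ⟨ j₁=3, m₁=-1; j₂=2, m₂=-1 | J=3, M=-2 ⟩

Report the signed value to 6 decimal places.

−√(1/4) = -0.500000

√[7·2!4!2!/9! · 2!4!1!3!1!5!] = √(64)
  +(−1)^0/∏(0,2,4,1,0,1)! = 1/48  (running 1/48)
  +(−1)^1/∏(1,1,3,0,1,2)! = -1/12  (running -1/16)
⟨..|..⟩ = √(64)·(-1/16) = -0.500000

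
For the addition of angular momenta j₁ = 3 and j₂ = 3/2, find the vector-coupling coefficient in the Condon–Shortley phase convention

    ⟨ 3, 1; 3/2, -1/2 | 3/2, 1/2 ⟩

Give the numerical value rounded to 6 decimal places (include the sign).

triangle: 3!*3!*0!/7! = 36/5040
(j±m)!: 4!*2!*1!*2!*2!*1! = 192
prefactor² = (2J+1)*Δ*N² = 192/35
  k=1: −1/(1!*2!*1!*0!*2!*0!) = -1/4
Σ = -1/4  ⇒  CG² = 192/35*(-1/4)² = 12/35
CG = −√(12/35) = -0.585540

-0.585540  (= −√(12/35))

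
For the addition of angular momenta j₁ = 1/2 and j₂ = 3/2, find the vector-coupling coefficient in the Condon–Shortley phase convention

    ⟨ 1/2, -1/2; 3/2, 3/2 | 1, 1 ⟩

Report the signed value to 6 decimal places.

-0.866025  (= −√(3/4))

triangle: 1!×0!×2!/4! = 2/24
(j±m)!: 0!×1!×3!×0!×2!×0! = 12
prefactor² = (2J+1)×Δ×N² = 3
  k=1: −1/(1!×0!×0!×2!×0!×0!) = -1/2
Σ = -1/2  ⇒  CG² = 3×(-1/2)² = 3/4
CG = −√(3/4) = -0.866025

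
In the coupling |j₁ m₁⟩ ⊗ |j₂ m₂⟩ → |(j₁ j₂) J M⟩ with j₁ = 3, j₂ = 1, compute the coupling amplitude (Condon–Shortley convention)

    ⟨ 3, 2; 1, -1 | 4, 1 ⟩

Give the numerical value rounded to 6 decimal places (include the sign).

j₁+j₂−J=0  J+j₁−j₂=6  J−j₁+j₂=2  j₁+j₂+J+1=9
(j₁±m₁, j₂±m₂, J±M) = (5,1,0,2,5,3)
P² = 43200/7
sum k=0..0:
  [0] +1/240 = 1/240
S = 1/240
C² = P²·S² = 3/28 ; C = +0.327327

+√(3/28) ≈ +0.327327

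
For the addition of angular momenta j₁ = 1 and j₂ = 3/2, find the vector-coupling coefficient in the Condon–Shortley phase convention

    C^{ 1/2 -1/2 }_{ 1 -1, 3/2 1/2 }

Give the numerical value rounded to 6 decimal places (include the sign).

+0.408248  (= +√(1/6))

triangle: 2!*0!*1!/4! = 2/24
(j±m)!: 0!*2!*2!*1!*0!*1! = 4
prefactor² = (2J+1)*Δ*N² = 2/3
  k=2: +1/(2!*0!*0!*0!*0!*1!) = 1/2
Σ = 1/2  ⇒  CG² = 2/3*1/2² = 1/6
CG = +√(1/6) = +0.408248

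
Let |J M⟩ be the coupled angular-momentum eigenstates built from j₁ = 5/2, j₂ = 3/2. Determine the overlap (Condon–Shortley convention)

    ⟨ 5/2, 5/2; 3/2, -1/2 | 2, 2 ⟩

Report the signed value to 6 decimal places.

j₁+j₂−J=2  J+j₁−j₂=3  J−j₁+j₂=1  j₁+j₂+J+1=7
(j₁±m₁, j₂±m₂, J±M) = (5,0,1,2,4,0)
P² = 480/7
sum k=0..0:
  [0] +1/12 = 1/12
S = 1/12
C² = P²·S² = 10/21 ; C = +0.690066

+√(10/21) ≈ +0.690066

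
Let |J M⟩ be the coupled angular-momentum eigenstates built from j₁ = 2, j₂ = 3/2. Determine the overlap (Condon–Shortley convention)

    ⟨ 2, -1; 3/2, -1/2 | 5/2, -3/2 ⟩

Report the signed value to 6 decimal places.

-0.169031

√[6·1!3!2!/7! · 1!3!1!2!1!4!] = √(144/35)
  +(−1)^0/∏(0,1,3,1,0,1)! = 1/6  (running 1/6)
  +(−1)^1/∏(1,0,2,0,1,2)! = -1/4  (running -1/12)
⟨..|..⟩ = √(144/35)·(-1/12) = -0.169031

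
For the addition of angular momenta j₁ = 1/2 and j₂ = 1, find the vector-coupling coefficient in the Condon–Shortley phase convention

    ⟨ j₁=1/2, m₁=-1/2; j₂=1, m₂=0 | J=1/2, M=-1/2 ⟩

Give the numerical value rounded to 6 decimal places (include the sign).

j₁+j₂−J=1  J+j₁−j₂=0  J−j₁+j₂=1  j₁+j₂+J+1=3
(j₁±m₁, j₂±m₂, J±M) = (0,1,1,1,0,1)
P² = 1/3
sum k=1..1:
  [1] −1/1 = -1
S = -1
C² = P²·S² = 1/3 ; C = -0.577350

-0.577350  (= −√(1/3))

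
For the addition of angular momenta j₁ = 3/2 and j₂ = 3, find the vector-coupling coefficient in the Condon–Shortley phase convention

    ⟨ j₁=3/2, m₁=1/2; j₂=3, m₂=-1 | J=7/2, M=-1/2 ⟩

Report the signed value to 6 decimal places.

+√(2/7) ≈ +0.534522

triangle: 1!×2!×5!/9! = 240/362880
(j±m)!: 2!×1!×2!×4!×3!×4! = 13824
prefactor² = (2J+1)×Δ×N² = 512/7
  k=0: +1/(0!×1!×1!×2!×1!×3!) = 1/12
  k=1: −1/(1!×0!×0!×1!×2!×4!) = -1/48
Σ = 1/16  ⇒  CG² = 512/7×1/16² = 2/7
CG = +√(2/7) = +0.534522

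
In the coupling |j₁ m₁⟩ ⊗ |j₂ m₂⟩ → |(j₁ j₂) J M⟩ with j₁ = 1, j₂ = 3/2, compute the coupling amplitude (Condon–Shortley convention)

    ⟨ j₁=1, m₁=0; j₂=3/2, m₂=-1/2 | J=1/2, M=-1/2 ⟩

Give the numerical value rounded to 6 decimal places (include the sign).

-0.577350  (= −√(1/3))

triangle: 2!×0!×1!/4! = 2/24
(j±m)!: 1!×1!×1!×2!×0!×1! = 2
prefactor² = (2J+1)×Δ×N² = 1/3
  k=1: −1/(1!×1!×0!×0!×0!×1!) = -1
Σ = -1  ⇒  CG² = 1/3×(-1)² = 1/3
CG = −√(1/3) = -0.577350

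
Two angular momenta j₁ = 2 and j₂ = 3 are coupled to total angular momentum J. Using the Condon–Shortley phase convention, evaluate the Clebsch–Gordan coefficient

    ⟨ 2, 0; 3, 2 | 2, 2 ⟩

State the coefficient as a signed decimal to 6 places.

+√(5/14) = +0.597614

triangle: 3!·1!·3!/8! = 36/40320
(j±m)!: 2!·2!·5!·1!·4!·0! = 11520
prefactor² = (2J+1)·Δ·N² = 360/7
  k=2: +1/(2!·1!·0!·3!·1!·0!) = 1/12
Σ = 1/12  ⇒  CG² = 360/7·1/12² = 5/14
CG = +√(5/14) = +0.597614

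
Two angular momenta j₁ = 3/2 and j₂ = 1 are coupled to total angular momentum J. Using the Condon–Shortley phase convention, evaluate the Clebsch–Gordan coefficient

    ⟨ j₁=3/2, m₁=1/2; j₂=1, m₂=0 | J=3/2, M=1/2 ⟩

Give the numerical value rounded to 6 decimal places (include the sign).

+0.258199

j₁+j₂−J=1  J+j₁−j₂=2  J−j₁+j₂=1  j₁+j₂+J+1=5
(j₁±m₁, j₂±m₂, J±M) = (2,1,1,1,2,1)
P² = 4/15
sum k=0..1:
  [0] +1/1 = 1
  [1] −1/2 = -1/2
S = 1/2
C² = P²·S² = 1/15 ; C = +0.258199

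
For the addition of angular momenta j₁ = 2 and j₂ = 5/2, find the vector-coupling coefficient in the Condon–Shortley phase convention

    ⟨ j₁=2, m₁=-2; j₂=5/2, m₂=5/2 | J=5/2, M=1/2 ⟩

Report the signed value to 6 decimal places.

√[6·2!2!3!/8! · 0!4!5!0!3!2!] = √(864/7)
  +(−1)^2/∏(2,0,2,3,0,0)! = 1/24  (running 1/24)
⟨..|..⟩ = √(864/7)·(1/24) = +0.462910

+√(3/14) = +0.462910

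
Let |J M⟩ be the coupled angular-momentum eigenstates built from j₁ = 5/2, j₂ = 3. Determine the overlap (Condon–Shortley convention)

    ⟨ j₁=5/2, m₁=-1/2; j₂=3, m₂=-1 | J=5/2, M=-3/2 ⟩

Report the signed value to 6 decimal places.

j₁+j₂−J=3  J+j₁−j₂=2  J−j₁+j₂=3  j₁+j₂+J+1=9
(j₁±m₁, j₂±m₂, J±M) = (2,3,2,4,1,4)
P² = 576/35
sum k=1..2:
  [1] −1/8 = -1/8
  [2] +1/12 = 1/12
S = -1/24
C² = P²·S² = 1/35 ; C = -0.169031

−√(1/35) = -0.169031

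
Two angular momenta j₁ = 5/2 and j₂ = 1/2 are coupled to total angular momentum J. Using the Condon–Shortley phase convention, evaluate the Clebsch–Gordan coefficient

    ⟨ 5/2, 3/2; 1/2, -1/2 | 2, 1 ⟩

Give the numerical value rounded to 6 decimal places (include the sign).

+0.816497

√[5·1!4!0!/6! · 4!1!0!1!3!1!] = √(24)
  +(−1)^0/∏(0,1,1,0,3,0)! = 1/6  (running 1/6)
⟨..|..⟩ = √(24)·(1/6) = +0.816497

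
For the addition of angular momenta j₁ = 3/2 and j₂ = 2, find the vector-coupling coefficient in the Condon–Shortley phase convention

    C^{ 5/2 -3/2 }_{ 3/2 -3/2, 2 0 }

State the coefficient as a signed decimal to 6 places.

√[6·1!2!3!/7! · 0!3!2!2!1!4!] = √(288/35)
  +(−1)^1/∏(1,0,2,1,0,2)! = -1/4  (running -1/4)
⟨..|..⟩ = √(288/35)·(-1/4) = -0.717137

−√(18/35) = -0.717137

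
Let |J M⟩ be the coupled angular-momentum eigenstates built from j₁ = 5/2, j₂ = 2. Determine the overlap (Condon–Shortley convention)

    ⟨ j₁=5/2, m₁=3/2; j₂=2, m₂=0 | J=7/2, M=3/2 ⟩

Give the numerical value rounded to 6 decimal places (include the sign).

j₁+j₂−J=1  J+j₁−j₂=4  J−j₁+j₂=3  j₁+j₂+J+1=9
(j₁±m₁, j₂±m₂, J±M) = (4,1,2,2,5,2)
P² = 512/7
sum k=0..1:
  [0] +1/12 = 1/12
  [1] −1/48 = -1/48
S = 1/16
C² = P²·S² = 2/7 ; C = +0.534522

+√(2/7) = +0.534522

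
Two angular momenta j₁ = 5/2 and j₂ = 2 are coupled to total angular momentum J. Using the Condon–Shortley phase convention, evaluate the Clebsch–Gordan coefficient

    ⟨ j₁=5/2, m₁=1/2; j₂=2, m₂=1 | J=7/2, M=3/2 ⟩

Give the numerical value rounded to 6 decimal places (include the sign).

√[8·1!4!3!/9! · 3!2!3!1!5!2!] = √(384/7)
  +(−1)^0/∏(0,1,2,3,2,0)! = 1/24  (running 1/24)
  +(−1)^1/∏(1,0,1,2,3,1)! = -1/12  (running -1/24)
⟨..|..⟩ = √(384/7)·(-1/24) = -0.308607

−√(2/21) = -0.308607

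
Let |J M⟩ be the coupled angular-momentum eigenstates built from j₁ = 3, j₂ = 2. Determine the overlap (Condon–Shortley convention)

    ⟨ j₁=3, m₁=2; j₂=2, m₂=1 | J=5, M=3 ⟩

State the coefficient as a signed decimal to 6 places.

triangle: 0!·6!·4!/11! = 17280/39916800
(j±m)!: 5!·1!·3!·1!·8!·2! = 58060800
prefactor² = (2J+1)·Δ·N² = 276480
  k=0: +1/(0!·0!·1!·3!·5!·1!) = 1/720
Σ = 1/720  ⇒  CG² = 276480·1/720² = 8/15
CG = +√(8/15) = +0.730297

+√(8/15) = +0.730297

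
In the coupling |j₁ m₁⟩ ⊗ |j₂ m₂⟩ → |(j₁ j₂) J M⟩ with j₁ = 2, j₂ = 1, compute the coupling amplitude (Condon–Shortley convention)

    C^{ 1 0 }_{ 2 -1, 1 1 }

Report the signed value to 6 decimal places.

+√(3/10) = +0.547723

triangle: 2!·2!·0!/5! = 4/120
(j±m)!: 1!·3!·2!·0!·1!·1! = 12
prefactor² = (2J+1)·Δ·N² = 6/5
  k=2: +1/(2!·0!·1!·0!·1!·0!) = 1/2
Σ = 1/2  ⇒  CG² = 6/5·1/2² = 3/10
CG = +√(3/10) = +0.547723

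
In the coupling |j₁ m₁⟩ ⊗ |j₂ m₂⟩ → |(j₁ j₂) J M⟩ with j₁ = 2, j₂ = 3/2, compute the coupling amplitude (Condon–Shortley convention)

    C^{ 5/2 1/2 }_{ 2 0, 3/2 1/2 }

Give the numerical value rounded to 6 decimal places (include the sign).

-0.292770

j₁+j₂−J=1  J+j₁−j₂=3  J−j₁+j₂=2  j₁+j₂+J+1=7
(j₁±m₁, j₂±m₂, J±M) = (2,2,2,1,3,2)
P² = 48/35
sum k=0..1:
  [0] +1/4 = 1/4
  [1] −1/2 = -1/2
S = -1/4
C² = P²·S² = 3/35 ; C = -0.292770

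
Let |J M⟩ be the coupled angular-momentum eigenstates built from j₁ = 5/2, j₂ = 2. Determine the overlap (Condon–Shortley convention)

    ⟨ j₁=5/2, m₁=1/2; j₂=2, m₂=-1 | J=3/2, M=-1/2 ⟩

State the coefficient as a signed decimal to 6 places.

√[4·3!2!1!/7! · 3!2!1!3!1!2!] = √(48/35)
  +(−1)^0/∏(0,3,2,1,0,0)! = 1/12  (running 1/12)
  +(−1)^1/∏(1,2,1,0,1,1)! = -1/2  (running -5/12)
⟨..|..⟩ = √(48/35)·(-5/12) = -0.487950

-0.487950  (= −√(5/21))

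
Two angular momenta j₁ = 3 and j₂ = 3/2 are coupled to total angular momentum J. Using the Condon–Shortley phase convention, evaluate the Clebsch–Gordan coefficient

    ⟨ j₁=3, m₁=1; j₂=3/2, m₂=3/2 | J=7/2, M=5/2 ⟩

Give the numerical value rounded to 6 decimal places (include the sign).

triangle: 1!·5!·2!/9! = 240/362880
(j±m)!: 4!·2!·3!·0!·6!·1! = 207360
prefactor² = (2J+1)·Δ·N² = 7680/7
  k=1: −1/(1!·0!·1!·2!·4!·0!) = -1/48
Σ = -1/48  ⇒  CG² = 7680/7·(-1/48)² = 10/21
CG = −√(10/21) = -0.690066

-0.690066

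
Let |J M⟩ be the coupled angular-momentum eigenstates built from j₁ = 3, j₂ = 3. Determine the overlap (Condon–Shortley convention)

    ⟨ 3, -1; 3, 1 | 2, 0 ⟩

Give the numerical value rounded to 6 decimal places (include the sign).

−√(3/28) = -0.327327

triangle: 4!·2!·2!/9! = 96/362880
(j±m)!: 2!·4!·4!·2!·2!·2! = 9216
prefactor² = (2J+1)·Δ·N² = 256/21
  k=2: +1/(2!·2!·2!·2!·0!·0!) = 1/16
  k=3: −1/(3!·1!·1!·1!·1!·1!) = -1/6
  k=4: +1/(4!·0!·0!·0!·2!·2!) = 1/96
Σ = -3/32  ⇒  CG² = 256/21·(-3/32)² = 3/28
CG = −√(3/28) = -0.327327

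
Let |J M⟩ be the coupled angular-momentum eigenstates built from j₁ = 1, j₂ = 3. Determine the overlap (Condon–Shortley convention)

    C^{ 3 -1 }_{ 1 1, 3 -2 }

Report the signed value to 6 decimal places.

j₁+j₂−J=1  J+j₁−j₂=1  J−j₁+j₂=5  j₁+j₂+J+1=8
(j₁±m₁, j₂±m₂, J±M) = (2,0,1,5,2,4)
P² = 240
sum k=0..0:
  [0] +1/24 = 1/24
S = 1/24
C² = P²·S² = 5/12 ; C = +0.645497

+√(5/12) ≈ +0.645497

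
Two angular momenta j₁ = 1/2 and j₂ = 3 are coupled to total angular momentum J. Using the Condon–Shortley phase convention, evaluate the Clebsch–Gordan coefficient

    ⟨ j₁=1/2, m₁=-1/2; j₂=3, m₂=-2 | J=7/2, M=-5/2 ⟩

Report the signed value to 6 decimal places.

triangle: 0!·1!·6!/8! = 720/40320
(j±m)!: 0!·1!·1!·5!·1!·6! = 86400
prefactor² = (2J+1)·Δ·N² = 86400/7
  k=0: +1/(0!·0!·1!·1!·0!·5!) = 1/120
Σ = 1/120  ⇒  CG² = 86400/7·1/120² = 6/7
CG = +√(6/7) = +0.925820

+√(6/7) = +0.925820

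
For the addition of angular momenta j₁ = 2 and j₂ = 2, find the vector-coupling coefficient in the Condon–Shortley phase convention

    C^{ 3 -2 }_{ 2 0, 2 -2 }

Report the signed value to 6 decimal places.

j₁+j₂−J=1  J+j₁−j₂=3  J−j₁+j₂=3  j₁+j₂+J+1=8
(j₁±m₁, j₂±m₂, J±M) = (2,2,0,4,1,5)
P² = 72
sum k=0..0:
  [0] +1/12 = 1/12
S = 1/12
C² = P²·S² = 1/2 ; C = +0.707107

+0.707107  (= +√(1/2))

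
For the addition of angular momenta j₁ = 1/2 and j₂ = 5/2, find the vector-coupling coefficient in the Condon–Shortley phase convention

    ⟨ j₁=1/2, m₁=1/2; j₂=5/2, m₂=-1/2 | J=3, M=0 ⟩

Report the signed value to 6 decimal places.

j₁+j₂−J=0  J+j₁−j₂=1  J−j₁+j₂=5  j₁+j₂+J+1=7
(j₁±m₁, j₂±m₂, J±M) = (1,0,2,3,3,3)
P² = 72
sum k=0..0:
  [0] +1/12 = 1/12
S = 1/12
C² = P²·S² = 1/2 ; C = +0.707107

+0.707107  (= +√(1/2))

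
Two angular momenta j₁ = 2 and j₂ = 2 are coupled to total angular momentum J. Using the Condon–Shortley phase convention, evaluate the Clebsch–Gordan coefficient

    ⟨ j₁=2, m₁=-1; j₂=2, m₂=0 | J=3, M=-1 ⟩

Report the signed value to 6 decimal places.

-0.447214

triangle: 1!*3!*3!/8! = 36/40320
(j±m)!: 1!*3!*2!*2!*2!*4! = 1152
prefactor² = (2J+1)*Δ*N² = 36/5
  k=0: +1/(0!*1!*3!*2!*0!*1!) = 1/12
  k=1: −1/(1!*0!*2!*1!*1!*2!) = -1/4
Σ = -1/6  ⇒  CG² = 36/5*(-1/6)² = 1/5
CG = −√(1/5) = -0.447214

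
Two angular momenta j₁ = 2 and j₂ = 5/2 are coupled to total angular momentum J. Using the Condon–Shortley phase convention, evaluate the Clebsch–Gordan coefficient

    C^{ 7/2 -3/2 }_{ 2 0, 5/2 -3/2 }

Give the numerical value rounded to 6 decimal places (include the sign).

triangle: 1!*3!*4!/9! = 144/362880
(j±m)!: 2!*2!*1!*4!*2!*5! = 23040
prefactor² = (2J+1)*Δ*N² = 512/7
  k=0: +1/(0!*1!*2!*1!*1!*3!) = 1/12
  k=1: −1/(1!*0!*1!*0!*2!*4!) = -1/48
Σ = 1/16  ⇒  CG² = 512/7*1/16² = 2/7
CG = +√(2/7) = +0.534522

+0.534522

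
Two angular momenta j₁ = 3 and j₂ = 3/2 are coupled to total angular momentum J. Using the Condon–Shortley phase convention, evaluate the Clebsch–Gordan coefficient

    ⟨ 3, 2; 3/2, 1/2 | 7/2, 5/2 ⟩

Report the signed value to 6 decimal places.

+√(1/7) = +0.377964

triangle: 1!×5!×2!/9! = 240/362880
(j±m)!: 5!×1!×2!×1!×6!×1! = 172800
prefactor² = (2J+1)×Δ×N² = 6400/7
  k=0: +1/(0!×1!×1!×2!×4!×0!) = 1/48
  k=1: −1/(1!×0!×0!×1!×5!×1!) = -1/120
Σ = 1/80  ⇒  CG² = 6400/7×1/80² = 1/7
CG = +√(1/7) = +0.377964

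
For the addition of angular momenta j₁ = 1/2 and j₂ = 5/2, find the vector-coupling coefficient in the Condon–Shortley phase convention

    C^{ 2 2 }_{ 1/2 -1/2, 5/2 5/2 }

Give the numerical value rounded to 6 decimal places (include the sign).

j₁+j₂−J=1  J+j₁−j₂=0  J−j₁+j₂=4  j₁+j₂+J+1=6
(j₁±m₁, j₂±m₂, J±M) = (0,1,5,0,4,0)
P² = 480
sum k=1..1:
  [1] −1/24 = -1/24
S = -1/24
C² = P²·S² = 5/6 ; C = -0.912871

−√(5/6) ≈ -0.912871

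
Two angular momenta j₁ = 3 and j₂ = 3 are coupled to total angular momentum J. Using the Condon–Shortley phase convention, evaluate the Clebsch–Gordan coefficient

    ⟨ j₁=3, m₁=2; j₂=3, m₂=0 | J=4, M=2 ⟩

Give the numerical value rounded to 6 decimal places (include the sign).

j₁+j₂−J=2  J+j₁−j₂=4  J−j₁+j₂=4  j₁+j₂+J+1=11
(j₁±m₁, j₂±m₂, J±M) = (5,1,3,3,6,2)
P² = 124416/77
sum k=0..1:
  [0] +1/72 = 1/72
  [1] −1/96 = -1/96
S = 1/288
C² = P²·S² = 3/154 ; C = +0.139573

+√(3/154) ≈ +0.139573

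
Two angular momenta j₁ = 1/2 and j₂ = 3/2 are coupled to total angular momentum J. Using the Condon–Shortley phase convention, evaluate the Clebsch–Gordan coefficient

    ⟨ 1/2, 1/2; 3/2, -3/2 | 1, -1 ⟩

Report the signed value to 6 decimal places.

+0.866025

triangle: 1!×0!×2!/4! = 2/24
(j±m)!: 1!×0!×0!×3!×0!×2! = 12
prefactor² = (2J+1)×Δ×N² = 3
  k=0: +1/(0!×1!×0!×0!×0!×2!) = 1/2
Σ = 1/2  ⇒  CG² = 3×1/2² = 3/4
CG = +√(3/4) = +0.866025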